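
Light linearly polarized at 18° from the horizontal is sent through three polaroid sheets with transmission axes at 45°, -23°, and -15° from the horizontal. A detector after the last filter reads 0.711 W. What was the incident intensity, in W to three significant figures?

I₁ = I₀ cos²(45° − 18°) = I₀ cos²(27°) = 0.7939 I₀.
I₂ = I₁ cos²(-23° − 45°) = 0.7939 I₀ · cos²(68°) = 0.1114 I₀.
I₃ = I₂ cos²(-15° + 23°) = 0.1114 I₀ · cos²(8°) = 0.1092 I₀.
So 0.711 W = 0.1092 I₀, giving I₀ = 0.711/0.1092 = 6.508 W.

I₀ ≈ 6.51 W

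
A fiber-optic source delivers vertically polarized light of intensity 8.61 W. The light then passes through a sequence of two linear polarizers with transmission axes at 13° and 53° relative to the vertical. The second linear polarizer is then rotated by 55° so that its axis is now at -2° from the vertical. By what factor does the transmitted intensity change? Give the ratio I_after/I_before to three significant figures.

I_new/I_old ≈ 1.59

Before rotation:
I₁ = I₀ cos²(13° − 0°) = I₀ cos²(13°) = 0.9494 I₀.
I₂ = I₁ cos²(53° − 13°) = 0.9494 I₀ · cos²(40°) = 0.5571 I₀.
After rotation:
I₁ = I₀ cos²(13° − 0°) = I₀ cos²(13°) = 0.9494 I₀.
I₂ = I₁ cos²(-2° − 13°) = 0.9494 I₀ · cos²(15°) = 0.8858 I₀.
Ratio = 0.8858 / 0.5571 = 1.59.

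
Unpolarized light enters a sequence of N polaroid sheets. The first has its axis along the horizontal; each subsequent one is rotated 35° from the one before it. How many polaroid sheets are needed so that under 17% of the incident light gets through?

N = 4

First polarizer halves the unpolarized light: factor 1/2.
Each further stage multiplies by cos²(35°) = 0.671.
After N polarizers: T = 0.5·0.671^(N−1). Require T < 0.17 ⇒ N−1 > ln(0.17/0.5)/ln(0.671) = 2.70, so N−1 ≥ 3 and N = 4.
Check: N=4 gives T = 0.1511 < 0.17; N=3 gives T = 0.2251.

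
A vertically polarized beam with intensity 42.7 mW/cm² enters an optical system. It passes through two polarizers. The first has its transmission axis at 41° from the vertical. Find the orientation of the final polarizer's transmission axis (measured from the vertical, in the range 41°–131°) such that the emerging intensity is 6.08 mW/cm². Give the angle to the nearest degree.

I₁ = I₀ cos²(41° − 0°) = I₀ cos²(41°) = 0.5696 I₀.
Target fraction: 6.08 / 42.7 mW/cm² = 0.1424 of I₀.
Need I₂/I₀ = 0.1424, so cos²(θ − 41°) = 0.1424 / 0.5696 = 0.25.
θ − 41° = arccos(√0.25) = 60.0°, giving θ ≈ 41 + 60.0 = 101.0°.

θ ≈ 101°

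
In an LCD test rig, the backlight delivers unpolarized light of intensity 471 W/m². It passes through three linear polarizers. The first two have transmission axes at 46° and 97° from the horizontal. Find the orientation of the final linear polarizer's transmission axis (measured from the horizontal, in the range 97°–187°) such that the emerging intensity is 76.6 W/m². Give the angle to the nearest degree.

θ ≈ 122°

Unpolarized light through the first polarizer → I₁ = ½ I₀, now polarized at 46°.
I₂ = I₁ cos²(97° − 46°) = 0.5 I₀ · cos²(51°) = 0.198 I₀.
Target fraction: 76.6 / 471 W/m² = 0.1626 of I₀.
Need I₃/I₀ = 0.1626, so cos²(θ − 97°) = 0.1626 / 0.198 = 0.8213.
θ − 97° = arccos(√0.8213) = 25.0°, giving θ ≈ 97 + 25.0 = 122.0°.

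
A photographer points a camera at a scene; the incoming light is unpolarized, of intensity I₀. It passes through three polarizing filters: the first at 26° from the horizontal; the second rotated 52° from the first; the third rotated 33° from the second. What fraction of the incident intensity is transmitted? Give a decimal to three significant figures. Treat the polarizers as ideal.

Unpolarized light through the first polarizer → I₁ = ½ I₀, now polarized at 26°.
I₂ = I₁ cos²(52°) = 0.5 · 0.379 I₀ = 0.1895 I₀.
I₃ = I₂ cos²(33°) = 0.1895 · 0.7034 I₀ = 0.1333 I₀.
Transmitted fraction = 0.1333.

≈ 0.133 I₀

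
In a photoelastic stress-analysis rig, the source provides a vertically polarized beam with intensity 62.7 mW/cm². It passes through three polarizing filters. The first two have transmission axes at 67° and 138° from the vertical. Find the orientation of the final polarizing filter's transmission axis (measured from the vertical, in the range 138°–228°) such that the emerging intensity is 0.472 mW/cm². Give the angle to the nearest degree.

θ ≈ 185°

By Malus's law, I₁ = I₀ cos²(67° − 0°) = I₀ cos²(67°) = 0.1527 I₀.
I₂ = I₁ cos²(138° − 67°) = 0.1527 I₀ · cos²(71°) = 0.01618 I₀.
Target fraction: 0.472 / 62.7 mW/cm² = 0.007528 of I₀.
Need I₃/I₀ = 0.007528, so cos²(θ − 138°) = 0.007528 / 0.01618 = 0.4652.
θ − 138° = arccos(√0.4652) = 47.0°, giving θ ≈ 138 + 47.0 = 185.0°.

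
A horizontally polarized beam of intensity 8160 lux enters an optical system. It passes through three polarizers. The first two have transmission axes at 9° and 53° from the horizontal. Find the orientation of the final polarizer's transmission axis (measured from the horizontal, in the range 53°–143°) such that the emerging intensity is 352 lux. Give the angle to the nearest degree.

I₁ = I₀ cos²(9° − 0°) = I₀ cos²(9°) = 0.9755 I₀.
I₂ = I₁ cos²(53° − 9°) = 0.9755 I₀ · cos²(44°) = 0.5048 I₀.
Target fraction: 352 / 8160 lux = 0.04314 of I₀.
Need I₃/I₀ = 0.04314, so cos²(θ − 53°) = 0.04314 / 0.5048 = 0.08546.
θ − 53° = arccos(√0.08546) = 73.0°, giving θ ≈ 53 + 73.0 = 126.0°.

θ ≈ 126°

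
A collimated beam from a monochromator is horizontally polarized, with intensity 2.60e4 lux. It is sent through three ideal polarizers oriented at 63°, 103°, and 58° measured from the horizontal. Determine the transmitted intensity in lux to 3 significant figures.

I ≈ 1570 lux

I₁ = 2.60e4 lux · cos²(63°) = 5359 lux.
I₂ = I₁ · cos²(40°) = 5359 · 0.5868 = 3145 lux.
I₃ = I₂ · cos²(45°) = 3145 · 0.5 = 1572 lux.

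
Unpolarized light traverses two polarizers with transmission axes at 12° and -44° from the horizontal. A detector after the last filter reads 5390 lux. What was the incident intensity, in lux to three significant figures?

I₀ ≈ 3.45e4 lux

Unpolarized light through the first polarizer → I₁ = ½ I₀, now polarized at 12°.
I₂ = I₁ cos²(-44° − 12°) = 0.5 I₀ · cos²(56°) = 0.1563 I₀.
So 5390 lux = 0.1563 I₀, giving I₀ = 5390/0.1563 = 3.447e+04 lux.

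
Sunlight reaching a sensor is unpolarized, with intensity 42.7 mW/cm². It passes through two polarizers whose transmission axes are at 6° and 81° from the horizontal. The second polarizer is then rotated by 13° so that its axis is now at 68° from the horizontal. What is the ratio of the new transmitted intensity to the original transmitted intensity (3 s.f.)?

Before rotation:
Unpolarized light through the first polarizer → I₁ = ½ I₀, now polarized at 6°.
I₂ = I₁ cos²(81° − 6°) = 0.5 I₀ · cos²(75°) = 0.03349 I₀.
After rotation:
Unpolarized light through the first polarizer → I₁ = ½ I₀, now polarized at 6°.
I₂ = I₁ cos²(68° − 6°) = 0.5 I₀ · cos²(62°) = 0.1102 I₀.
Ratio = 0.1102 / 0.03349 = 3.29.

I_new/I_old ≈ 3.29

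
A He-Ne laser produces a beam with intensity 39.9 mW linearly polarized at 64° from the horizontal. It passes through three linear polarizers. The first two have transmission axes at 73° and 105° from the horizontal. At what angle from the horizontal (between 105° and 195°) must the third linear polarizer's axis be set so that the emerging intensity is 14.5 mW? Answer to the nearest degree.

I₁ = I₀ cos²(73° − 64°) = I₀ cos²(9°) = 0.9755 I₀.
I₂ = I₁ cos²(105° − 73°) = 0.9755 I₀ · cos²(32°) = 0.7016 I₀.
Target fraction: 14.5 / 39.9 mW = 0.3634 of I₀.
Need I₃/I₀ = 0.3634, so cos²(θ − 105°) = 0.3634 / 0.7016 = 0.518.
θ − 105° = arccos(√0.518) = 44.0°, giving θ ≈ 105 + 44.0 = 149.0°.

θ ≈ 149°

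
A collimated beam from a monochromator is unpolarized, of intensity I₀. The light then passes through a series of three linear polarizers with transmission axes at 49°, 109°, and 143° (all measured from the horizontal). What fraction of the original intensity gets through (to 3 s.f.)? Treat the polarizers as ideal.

≈ 0.0859 I₀

Unpolarized light through the first polarizer → I₁ = ½ I₀, now polarized at 49°.
I₂ = I₁ cos²(109° − 49°) = 0.5 I₀ · cos²(60°) = 0.125 I₀.
I₃ = I₂ cos²(143° − 109°) = 0.125 I₀ · cos²(34°) = 0.08591 I₀.
Transmitted fraction = 0.08591.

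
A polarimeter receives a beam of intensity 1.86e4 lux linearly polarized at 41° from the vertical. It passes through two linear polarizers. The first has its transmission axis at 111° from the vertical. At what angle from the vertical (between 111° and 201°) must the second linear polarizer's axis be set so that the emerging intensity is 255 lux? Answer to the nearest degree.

I₁ = I₀ cos²(111° − 41°) = I₀ cos²(70°) = 0.117 I₀.
Target fraction: 255 / 1.86e4 lux = 0.01371 of I₀.
Need I₂/I₀ = 0.01371, so cos²(θ − 111°) = 0.01371 / 0.117 = 0.1172.
θ − 111° = arccos(√0.1172) = 70.0°, giving θ ≈ 111 + 70.0 = 181.0°.

θ ≈ 181°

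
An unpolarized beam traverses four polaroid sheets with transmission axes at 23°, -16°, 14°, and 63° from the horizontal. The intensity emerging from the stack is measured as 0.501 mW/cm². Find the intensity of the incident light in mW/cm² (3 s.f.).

Unpolarized light through the first polarizer → I₁ = ½ I₀, now polarized at 23°.
I₂ = I₁ cos²(-16° − 23°) = 0.5 I₀ · cos²(39°) = 0.302 I₀.
I₃ = I₂ cos²(14° + 16°) = 0.302 I₀ · cos²(30°) = 0.2265 I₀.
I₄ = I₃ cos²(63° − 14°) = 0.2265 I₀ · cos²(49°) = 0.09748 I₀.
So 0.501 mW/cm² = 0.09748 I₀, giving I₀ = 0.501/0.09748 = 5.139 mW/cm².

I₀ ≈ 5.14 mW/cm²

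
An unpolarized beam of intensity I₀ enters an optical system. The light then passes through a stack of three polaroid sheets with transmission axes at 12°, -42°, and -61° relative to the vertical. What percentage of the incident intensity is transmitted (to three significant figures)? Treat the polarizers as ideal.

≈ 15.4%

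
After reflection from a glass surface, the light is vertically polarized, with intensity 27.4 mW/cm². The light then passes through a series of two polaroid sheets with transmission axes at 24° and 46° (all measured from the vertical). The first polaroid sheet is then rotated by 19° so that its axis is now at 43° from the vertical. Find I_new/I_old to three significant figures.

Before rotation:
By Malus's law, I₁ = I₀ cos²(24° − 0°) = I₀ cos²(24°) = 0.8346 I₀.
I₂ = I₁ cos²(46° − 24°) = 0.8346 I₀ · cos²(22°) = 0.7175 I₀.
After rotation:
I₁ = I₀ cos²(43° − 0°) = I₀ cos²(43°) = 0.5349 I₀.
I₂ = I₁ cos²(46° − 43°) = 0.5349 I₀ · cos²(3°) = 0.5334 I₀.
Ratio = 0.5334 / 0.7175 = 0.7435.

I_new/I_old ≈ 0.743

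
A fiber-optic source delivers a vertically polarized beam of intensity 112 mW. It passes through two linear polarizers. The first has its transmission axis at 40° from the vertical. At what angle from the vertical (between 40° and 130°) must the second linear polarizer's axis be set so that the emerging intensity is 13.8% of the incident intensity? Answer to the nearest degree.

I₁ = I₀ cos²(40° − 0°) = I₀ cos²(40°) = 0.5868 I₀.
Need I₂/I₀ = 0.138, so cos²(θ − 40°) = 0.138 / 0.5868 = 0.2352.
θ − 40° = arccos(√0.2352) = 61.0°, giving θ ≈ 40 + 61.0 = 101.0°.

θ ≈ 101°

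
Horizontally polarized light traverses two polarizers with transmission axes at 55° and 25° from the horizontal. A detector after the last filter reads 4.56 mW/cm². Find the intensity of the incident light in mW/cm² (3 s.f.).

I₀ ≈ 18.5 mW/cm²

I₁ = I₀ cos²(55° − 0°) = I₀ cos²(55°) = 0.329 I₀.
I₂ = I₁ cos²(25° − 55°) = 0.329 I₀ · cos²(30°) = 0.2467 I₀.
So 4.56 mW/cm² = 0.2467 I₀, giving I₀ = 4.56/0.2467 = 18.48 mW/cm².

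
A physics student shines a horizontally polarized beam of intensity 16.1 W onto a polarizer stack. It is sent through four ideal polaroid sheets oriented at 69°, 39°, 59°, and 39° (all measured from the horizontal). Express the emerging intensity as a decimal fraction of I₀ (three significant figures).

I₁ = 16.1 W · cos²(69°) = 2.068 W.
I₂ = I₁ · cos²(30°) = 2.068 · 0.75 = 1.551 W.
I₃ = I₂ · cos²(20°) = 1.551 · 0.883 = 1.369 W.
I₄ = I₃ · cos²(20°) = 1.369 · 0.883 = 1.209 W.
Transmitted fraction = 0.0751.

I/I₀ ≈ 0.0751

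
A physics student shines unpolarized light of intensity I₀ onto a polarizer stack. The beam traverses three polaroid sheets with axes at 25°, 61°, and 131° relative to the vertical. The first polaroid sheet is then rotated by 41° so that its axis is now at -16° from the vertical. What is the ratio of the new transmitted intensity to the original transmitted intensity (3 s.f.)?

Before rotation:
Unpolarized light through the first polarizer → I₁ = ½ I₀, now polarized at 25°.
I₂ = I₁ cos²(61° − 25°) = 0.5 I₀ · cos²(36°) = 0.3273 I₀.
I₃ = I₂ cos²(131° − 61°) = 0.3273 I₀ · cos²(70°) = 0.03828 I₀.
After rotation:
Unpolarized light through the first polarizer → I₁ = ½ I₀, now polarized at -16°.
I₂ = I₁ cos²(61° + 16°) = 0.5 I₀ · cos²(77°) = 0.0253 I₀.
I₃ = I₂ cos²(131° − 61°) = 0.0253 I₀ · cos²(70°) = 0.00296 I₀.
Ratio = 0.00296 / 0.03828 = 0.07731.

I_new/I_old ≈ 0.0773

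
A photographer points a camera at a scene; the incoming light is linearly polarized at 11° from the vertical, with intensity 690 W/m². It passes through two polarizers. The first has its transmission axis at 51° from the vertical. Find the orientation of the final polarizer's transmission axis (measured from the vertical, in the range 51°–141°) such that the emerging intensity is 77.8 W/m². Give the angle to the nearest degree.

By Malus's law, I₁ = I₀ cos²(51° − 11°) = I₀ cos²(40°) = 0.5868 I₀.
Target fraction: 77.8 / 690 W/m² = 0.1128 of I₀.
Need I₂/I₀ = 0.1128, so cos²(θ − 51°) = 0.1128 / 0.5868 = 0.1921.
θ − 51° = arccos(√0.1921) = 64.0°, giving θ ≈ 51 + 64.0 = 115.0°.

θ ≈ 115°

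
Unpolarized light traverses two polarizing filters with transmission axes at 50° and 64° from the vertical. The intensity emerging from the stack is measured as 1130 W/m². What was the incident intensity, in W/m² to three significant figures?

I₀ ≈ 2400 W/m²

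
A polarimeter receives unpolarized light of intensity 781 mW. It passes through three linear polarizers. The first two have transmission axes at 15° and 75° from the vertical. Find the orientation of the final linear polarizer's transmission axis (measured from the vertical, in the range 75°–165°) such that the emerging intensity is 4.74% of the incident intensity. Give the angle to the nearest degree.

θ ≈ 127°

Unpolarized light through the first polarizer → I₁ = ½ I₀, now polarized at 15°.
I₂ = I₁ cos²(75° − 15°) = 0.5 I₀ · cos²(60°) = 0.125 I₀.
Need I₃/I₀ = 0.0474, so cos²(θ − 75°) = 0.0474 / 0.125 = 0.3792.
θ − 75° = arccos(√0.3792) = 52.0°, giving θ ≈ 75 + 52.0 = 127.0°.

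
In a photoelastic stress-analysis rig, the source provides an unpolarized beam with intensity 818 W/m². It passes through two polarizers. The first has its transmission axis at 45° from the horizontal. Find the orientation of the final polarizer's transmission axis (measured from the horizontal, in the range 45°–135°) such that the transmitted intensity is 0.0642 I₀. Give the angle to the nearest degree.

θ ≈ 114°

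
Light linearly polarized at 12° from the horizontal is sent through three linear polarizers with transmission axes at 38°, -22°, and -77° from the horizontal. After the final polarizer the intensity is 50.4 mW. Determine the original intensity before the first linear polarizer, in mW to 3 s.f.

I₀ ≈ 759 mW

By Malus's law, I₁ = I₀ cos²(38° − 12°) = I₀ cos²(26°) = 0.8078 I₀.
I₂ = I₁ cos²(-22° − 38°) = 0.8078 I₀ · cos²(60°) = 0.202 I₀.
I₃ = I₂ cos²(-77° + 22°) = 0.202 I₀ · cos²(55°) = 0.06644 I₀.
So 50.4 mW = 0.06644 I₀, giving I₀ = 50.4/0.06644 = 758.6 mW.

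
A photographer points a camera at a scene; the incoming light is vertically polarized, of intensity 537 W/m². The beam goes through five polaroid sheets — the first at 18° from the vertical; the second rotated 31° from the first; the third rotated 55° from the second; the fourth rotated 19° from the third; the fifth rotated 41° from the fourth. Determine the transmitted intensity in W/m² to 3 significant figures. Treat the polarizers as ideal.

I ≈ 59.8 W/m²

I₁ = 537 W/m² · cos²(18°) = 485.7 W/m².
I₂ = I₁ · cos²(31°) = 485.7 · 0.7347 = 356.9 W/m².
I₃ = I₂ · cos²(55°) = 356.9 · 0.329 = 117.4 W/m².
I₄ = I₃ · cos²(19°) = 117.4 · 0.894 = 105 W/m².
I₅ = I₄ · cos²(41°) = 105 · 0.5696 = 59.79 W/m².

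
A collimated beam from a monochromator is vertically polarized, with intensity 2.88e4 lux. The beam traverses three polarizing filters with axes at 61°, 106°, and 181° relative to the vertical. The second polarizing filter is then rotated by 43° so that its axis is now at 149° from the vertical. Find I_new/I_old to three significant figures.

Before rotation:
I₁ = I₀ cos²(61° − 0°) = I₀ cos²(61°) = 0.235 I₀.
I₂ = I₁ cos²(106° − 61°) = 0.235 I₀ · cos²(45°) = 0.1175 I₀.
I₃ = I₂ cos²(181° − 106°) = 0.1175 I₀ · cos²(75°) = 0.007872 I₀.
After rotation:
I₁ = I₀ cos²(61° − 0°) = I₀ cos²(61°) = 0.235 I₀.
I₂ = I₁ cos²(149° − 61°) = 0.235 I₀ · cos²(88°) = 0.0002863 I₀.
I₃ = I₂ cos²(181° − 149°) = 0.0002863 I₀ · cos²(32°) = 0.0002059 I₀.
Ratio = 0.0002059 / 0.007872 = 0.02615.

I_new/I_old ≈ 0.0262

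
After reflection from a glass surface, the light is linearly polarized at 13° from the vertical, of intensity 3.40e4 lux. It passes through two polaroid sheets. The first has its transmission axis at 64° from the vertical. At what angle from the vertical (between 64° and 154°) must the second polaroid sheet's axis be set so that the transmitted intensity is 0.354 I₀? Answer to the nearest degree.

θ ≈ 83°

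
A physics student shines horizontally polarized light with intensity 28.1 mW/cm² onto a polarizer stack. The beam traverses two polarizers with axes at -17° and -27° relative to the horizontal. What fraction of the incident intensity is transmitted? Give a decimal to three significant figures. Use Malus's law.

By Malus's law, I₁ = 28.1 mW/cm² · cos²(17°) = 25.7 mW/cm².
I₂ = I₁ · cos²(10°) = 25.7 · 0.9698 = 24.92 mW/cm².
Transmitted fraction = 0.8869.

I/I₀ ≈ 0.887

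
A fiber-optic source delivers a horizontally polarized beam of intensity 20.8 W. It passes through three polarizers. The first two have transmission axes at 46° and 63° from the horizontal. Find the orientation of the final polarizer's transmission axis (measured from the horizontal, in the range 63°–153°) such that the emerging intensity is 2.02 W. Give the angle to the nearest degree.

θ ≈ 125°

I₁ = I₀ cos²(46° − 0°) = I₀ cos²(46°) = 0.4826 I₀.
I₂ = I₁ cos²(63° − 46°) = 0.4826 I₀ · cos²(17°) = 0.4413 I₀.
Target fraction: 2.02 / 20.8 W = 0.09712 of I₀.
Need I₃/I₀ = 0.09712, so cos²(θ − 63°) = 0.09712 / 0.4413 = 0.2201.
θ − 63° = arccos(√0.2201) = 62.0°, giving θ ≈ 63 + 62.0 = 125.0°.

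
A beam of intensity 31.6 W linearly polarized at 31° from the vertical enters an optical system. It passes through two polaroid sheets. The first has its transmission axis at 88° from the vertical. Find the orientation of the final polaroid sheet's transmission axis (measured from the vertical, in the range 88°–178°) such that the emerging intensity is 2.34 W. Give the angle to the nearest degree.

By Malus's law, I₁ = I₀ cos²(88° − 31°) = I₀ cos²(57°) = 0.2966 I₀.
Target fraction: 2.34 / 31.6 W = 0.07405 of I₀.
Need I₂/I₀ = 0.07405, so cos²(θ − 88°) = 0.07405 / 0.2966 = 0.2496.
θ − 88° = arccos(√0.2496) = 60.0°, giving θ ≈ 88 + 60.0 = 148.0°.

θ ≈ 148°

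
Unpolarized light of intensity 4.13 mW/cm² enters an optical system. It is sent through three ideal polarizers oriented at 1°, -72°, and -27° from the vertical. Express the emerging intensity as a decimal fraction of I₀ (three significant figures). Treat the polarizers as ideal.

I/I₀ ≈ 0.0214

Unpolarized light through the first polarizer → I₁ = 4.13 mW/cm²/2 = 2.065 mW/cm², polarized at 1°.
I₂ = I₁ · cos²(73°) = 2.065 · 0.08548 = 0.1765 mW/cm².
I₃ = I₂ · cos²(45°) = 0.1765 · 0.5 = 0.08826 mW/cm².
Transmitted fraction = 0.02137.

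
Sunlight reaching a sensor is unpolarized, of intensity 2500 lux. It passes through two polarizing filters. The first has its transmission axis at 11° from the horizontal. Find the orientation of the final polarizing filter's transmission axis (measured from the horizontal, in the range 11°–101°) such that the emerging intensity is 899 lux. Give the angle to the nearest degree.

θ ≈ 43°

Unpolarized light through the first polarizer → I₁ = ½ I₀, now polarized at 11°.
Target fraction: 899 / 2500 lux = 0.3596 of I₀.
Need I₂/I₀ = 0.3596, so cos²(θ − 11°) = 0.3596 / 0.5 = 0.7192.
θ − 11° = arccos(√0.7192) = 32.0°, giving θ ≈ 11 + 32.0 = 43.0°.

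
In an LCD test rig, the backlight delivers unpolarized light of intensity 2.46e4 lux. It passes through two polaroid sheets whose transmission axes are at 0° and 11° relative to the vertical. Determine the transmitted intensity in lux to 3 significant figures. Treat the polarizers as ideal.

I ≈ 1.19e4 lux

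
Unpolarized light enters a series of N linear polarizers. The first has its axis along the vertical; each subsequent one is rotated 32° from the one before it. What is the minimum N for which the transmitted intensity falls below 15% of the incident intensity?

First polarizer halves the unpolarized light: factor 1/2.
Each further stage multiplies by cos²(32°) = 0.7192.
After N polarizers: T = 0.5·0.7192^(N−1). Require T < 0.15 ⇒ N−1 > ln(0.15/0.5)/ln(0.7192) = 3.65, so N−1 ≥ 4 and N = 5.
Check: N=5 gives T = 0.1338 < 0.15; N=4 gives T = 0.186.

N = 5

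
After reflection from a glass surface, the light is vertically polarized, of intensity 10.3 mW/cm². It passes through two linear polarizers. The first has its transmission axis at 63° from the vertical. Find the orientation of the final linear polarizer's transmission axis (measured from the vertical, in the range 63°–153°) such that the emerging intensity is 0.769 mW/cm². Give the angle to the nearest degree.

θ ≈ 116°

I₁ = I₀ cos²(63° − 0°) = I₀ cos²(63°) = 0.2061 I₀.
Target fraction: 0.769 / 10.3 mW/cm² = 0.07466 of I₀.
Need I₂/I₀ = 0.07466, so cos²(θ − 63°) = 0.07466 / 0.2061 = 0.3622.
θ − 63° = arccos(√0.3622) = 53.0°, giving θ ≈ 63 + 53.0 = 116.0°.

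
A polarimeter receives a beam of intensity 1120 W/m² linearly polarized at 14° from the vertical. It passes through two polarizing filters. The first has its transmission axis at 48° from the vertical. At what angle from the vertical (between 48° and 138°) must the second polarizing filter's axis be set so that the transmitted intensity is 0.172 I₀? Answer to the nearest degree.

θ ≈ 108°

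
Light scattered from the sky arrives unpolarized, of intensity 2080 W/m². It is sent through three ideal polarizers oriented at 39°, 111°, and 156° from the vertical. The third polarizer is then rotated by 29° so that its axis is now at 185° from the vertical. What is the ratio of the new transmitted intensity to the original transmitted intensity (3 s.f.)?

Before rotation:
Unpolarized light through the first polarizer → I₁ = ½ I₀, now polarized at 39°.
I₂ = I₁ cos²(111° − 39°) = 0.5 I₀ · cos²(72°) = 0.04775 I₀.
I₃ = I₂ cos²(156° − 111°) = 0.04775 I₀ · cos²(45°) = 0.02387 I₀.
After rotation:
Unpolarized light through the first polarizer → I₁ = ½ I₀, now polarized at 39°.
I₂ = I₁ cos²(111° − 39°) = 0.5 I₀ · cos²(72°) = 0.04775 I₀.
I₃ = I₂ cos²(185° − 111°) = 0.04775 I₀ · cos²(74°) = 0.003628 I₀.
Ratio = 0.003628 / 0.02387 = 0.152.

I_new/I_old ≈ 0.152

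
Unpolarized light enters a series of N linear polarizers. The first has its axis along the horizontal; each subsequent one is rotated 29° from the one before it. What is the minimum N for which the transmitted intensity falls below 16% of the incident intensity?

First polarizer halves the unpolarized light: factor 1/2.
Each further stage multiplies by cos²(29°) = 0.765.
After N polarizers: T = 0.5·0.765^(N−1). Require T < 0.16 ⇒ N−1 > ln(0.16/0.5)/ln(0.765) = 4.25, so N−1 ≥ 5 and N = 6.
Check: N=6 gives T = 0.131 < 0.16; N=5 gives T = 0.1712.

N = 6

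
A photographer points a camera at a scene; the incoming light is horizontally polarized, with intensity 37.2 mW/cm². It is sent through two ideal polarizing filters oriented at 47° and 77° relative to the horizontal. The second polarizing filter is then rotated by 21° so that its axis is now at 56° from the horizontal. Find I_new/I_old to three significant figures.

I_new/I_old ≈ 1.30

Before rotation:
By Malus's law, I₁ = I₀ cos²(47° − 0°) = I₀ cos²(47°) = 0.4651 I₀.
I₂ = I₁ cos²(77° − 47°) = 0.4651 I₀ · cos²(30°) = 0.3488 I₀.
After rotation:
I₁ = I₀ cos²(47° − 0°) = I₀ cos²(47°) = 0.4651 I₀.
I₂ = I₁ cos²(56° − 47°) = 0.4651 I₀ · cos²(9°) = 0.4537 I₀.
Ratio = 0.4537 / 0.3488 = 1.301.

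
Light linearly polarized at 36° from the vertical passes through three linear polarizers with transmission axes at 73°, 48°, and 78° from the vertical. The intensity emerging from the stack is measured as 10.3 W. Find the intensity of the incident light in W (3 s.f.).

By Malus's law, I₁ = I₀ cos²(73° − 36°) = I₀ cos²(37°) = 0.6378 I₀.
I₂ = I₁ cos²(48° − 73°) = 0.6378 I₀ · cos²(25°) = 0.5239 I₀.
I₃ = I₂ cos²(78° − 48°) = 0.5239 I₀ · cos²(30°) = 0.3929 I₀.
So 10.3 W = 0.3929 I₀, giving I₀ = 10.3/0.3929 = 26.21 W.

I₀ ≈ 26.2 W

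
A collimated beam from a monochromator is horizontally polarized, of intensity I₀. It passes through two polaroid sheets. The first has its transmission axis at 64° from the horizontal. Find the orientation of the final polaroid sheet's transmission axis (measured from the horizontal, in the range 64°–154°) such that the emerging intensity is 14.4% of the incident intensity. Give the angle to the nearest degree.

I₁ = I₀ cos²(64° − 0°) = I₀ cos²(64°) = 0.1922 I₀.
Need I₂/I₀ = 0.144, so cos²(θ − 64°) = 0.144 / 0.1922 = 0.7493.
θ − 64° = arccos(√0.7493) = 30.0°, giving θ ≈ 64 + 30.0 = 94.0°.

θ ≈ 94°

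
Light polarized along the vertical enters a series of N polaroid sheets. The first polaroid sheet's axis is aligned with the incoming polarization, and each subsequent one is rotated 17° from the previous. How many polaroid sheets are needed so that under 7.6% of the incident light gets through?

First polarizer is aligned with the polarization: full transmission.
Each further stage multiplies by cos²(17°) = 0.9145.
After N polarizers: T = 0.9145^(N−1). Require T < 0.076 ⇒ N−1 > ln(0.076)/ln(0.9145) = 28.84, so N−1 ≥ 29 and N = 30.
Check: N=30 gives T = 0.07492 < 0.076; N=29 gives T = 0.08192.

N = 30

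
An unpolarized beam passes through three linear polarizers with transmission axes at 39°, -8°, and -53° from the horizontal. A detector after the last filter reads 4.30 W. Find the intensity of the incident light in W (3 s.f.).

I₀ ≈ 37.0 W

Unpolarized light through the first polarizer → I₁ = ½ I₀, now polarized at 39°.
I₂ = I₁ cos²(-8° − 39°) = 0.5 I₀ · cos²(47°) = 0.2326 I₀.
I₃ = I₂ cos²(-53° + 8°) = 0.2326 I₀ · cos²(45°) = 0.1163 I₀.
So 4.30 W = 0.1163 I₀, giving I₀ = 4.30/0.1163 = 36.98 W.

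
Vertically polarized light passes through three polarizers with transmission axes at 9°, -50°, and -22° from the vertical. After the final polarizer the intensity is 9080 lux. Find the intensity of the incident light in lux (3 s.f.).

I₀ ≈ 4.50e4 lux

I₁ = I₀ cos²(9° − 0°) = I₀ cos²(9°) = 0.9755 I₀.
I₂ = I₁ cos²(-50° − 9°) = 0.9755 I₀ · cos²(59°) = 0.2588 I₀.
I₃ = I₂ cos²(-22° + 50°) = 0.2588 I₀ · cos²(28°) = 0.2017 I₀.
So 9080 lux = 0.2017 I₀, giving I₀ = 9080/0.2017 = 4.501e+04 lux.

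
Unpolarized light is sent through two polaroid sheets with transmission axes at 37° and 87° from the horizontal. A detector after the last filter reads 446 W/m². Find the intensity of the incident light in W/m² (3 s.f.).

I₀ ≈ 2160 W/m²

Unpolarized light through the first polarizer → I₁ = ½ I₀, now polarized at 37°.
I₂ = I₁ cos²(87° − 37°) = 0.5 I₀ · cos²(50°) = 0.2066 I₀.
So 446 W/m² = 0.2066 I₀, giving I₀ = 446/0.2066 = 2159 W/m².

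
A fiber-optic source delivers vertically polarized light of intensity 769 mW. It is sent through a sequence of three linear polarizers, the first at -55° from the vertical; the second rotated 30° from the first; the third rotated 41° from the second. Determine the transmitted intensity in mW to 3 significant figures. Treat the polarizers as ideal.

I₁ = 769 mW · cos²(55°) = 253 mW.
I₂ = I₁ · cos²(30°) = 253 · 0.75 = 189.7 mW.
I₃ = I₂ · cos²(41°) = 189.7 · 0.5696 = 108.1 mW.

I ≈ 108 mW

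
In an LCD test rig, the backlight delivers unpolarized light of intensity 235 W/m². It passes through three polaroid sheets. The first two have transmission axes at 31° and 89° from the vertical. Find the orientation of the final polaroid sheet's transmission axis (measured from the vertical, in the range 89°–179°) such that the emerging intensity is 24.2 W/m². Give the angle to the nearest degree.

θ ≈ 120°

Unpolarized light through the first polarizer → I₁ = ½ I₀, now polarized at 31°.
I₂ = I₁ cos²(89° − 31°) = 0.5 I₀ · cos²(58°) = 0.1404 I₀.
Target fraction: 24.2 / 235 W/m² = 0.103 of I₀.
Need I₃/I₀ = 0.103, so cos²(θ − 89°) = 0.103 / 0.1404 = 0.7334.
θ − 89° = arccos(√0.7334) = 31.1°, giving θ ≈ 89 + 31.1 = 120.1°.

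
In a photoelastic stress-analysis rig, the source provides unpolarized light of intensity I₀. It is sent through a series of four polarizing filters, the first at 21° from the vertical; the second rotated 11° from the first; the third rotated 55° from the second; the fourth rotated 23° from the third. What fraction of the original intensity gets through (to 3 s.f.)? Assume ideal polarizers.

≈ 0.134 I₀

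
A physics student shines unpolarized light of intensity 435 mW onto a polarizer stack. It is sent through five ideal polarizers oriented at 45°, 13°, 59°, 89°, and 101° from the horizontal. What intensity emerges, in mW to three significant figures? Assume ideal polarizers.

Unpolarized light through the first polarizer → I₁ = 435 mW/2 = 217.5 mW, polarized at 45°.
I₂ = I₁ · cos²(32°) = 217.5 · 0.7192 = 156.4 mW.
I₃ = I₂ · cos²(46°) = 156.4 · 0.4826 = 75.48 mW.
I₄ = I₃ · cos²(30°) = 75.48 · 0.75 = 56.61 mW.
I₅ = I₄ · cos²(12°) = 56.61 · 0.9568 = 54.16 mW.

I ≈ 54.2 mW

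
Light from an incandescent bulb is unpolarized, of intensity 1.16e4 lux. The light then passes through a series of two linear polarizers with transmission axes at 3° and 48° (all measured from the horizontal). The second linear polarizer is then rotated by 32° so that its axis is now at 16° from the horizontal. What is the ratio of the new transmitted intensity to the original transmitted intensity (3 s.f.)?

Before rotation:
Unpolarized light through the first polarizer → I₁ = ½ I₀, now polarized at 3°.
I₂ = I₁ cos²(48° − 3°) = 0.5 I₀ · cos²(45°) = 0.25 I₀.
After rotation:
Unpolarized light through the first polarizer → I₁ = ½ I₀, now polarized at 3°.
I₂ = I₁ cos²(16° − 3°) = 0.5 I₀ · cos²(13°) = 0.4747 I₀.
Ratio = 0.4747 / 0.25 = 1.899.

I_new/I_old ≈ 1.90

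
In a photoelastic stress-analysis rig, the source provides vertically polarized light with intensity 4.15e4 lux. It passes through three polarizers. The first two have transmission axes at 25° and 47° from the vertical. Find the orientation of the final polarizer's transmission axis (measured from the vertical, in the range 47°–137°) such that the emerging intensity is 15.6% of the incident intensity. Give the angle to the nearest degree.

θ ≈ 109°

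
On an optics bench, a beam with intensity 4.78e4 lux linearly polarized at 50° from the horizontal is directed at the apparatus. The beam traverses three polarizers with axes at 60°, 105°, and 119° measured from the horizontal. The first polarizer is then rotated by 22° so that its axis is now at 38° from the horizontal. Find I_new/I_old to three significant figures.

Before rotation:
I₁ = I₀ cos²(60° − 50°) = I₀ cos²(10°) = 0.9698 I₀.
I₂ = I₁ cos²(105° − 60°) = 0.9698 I₀ · cos²(45°) = 0.4849 I₀.
I₃ = I₂ cos²(119° − 105°) = 0.4849 I₀ · cos²(14°) = 0.4565 I₀.
After rotation:
I₁ = I₀ cos²(38° − 50°) = I₀ cos²(12°) = 0.9568 I₀.
I₂ = I₁ cos²(105° − 38°) = 0.9568 I₀ · cos²(67°) = 0.1461 I₀.
I₃ = I₂ cos²(119° − 105°) = 0.1461 I₀ · cos²(14°) = 0.1375 I₀.
Ratio = 0.1375 / 0.4565 = 0.3012.

I_new/I_old ≈ 0.301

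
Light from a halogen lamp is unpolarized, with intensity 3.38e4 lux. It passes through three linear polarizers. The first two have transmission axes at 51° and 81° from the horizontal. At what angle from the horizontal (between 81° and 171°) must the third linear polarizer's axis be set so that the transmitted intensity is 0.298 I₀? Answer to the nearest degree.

Unpolarized light through the first polarizer → I₁ = ½ I₀, now polarized at 51°.
I₂ = I₁ cos²(81° − 51°) = 0.5 I₀ · cos²(30°) = 0.375 I₀.
Need I₃/I₀ = 0.298, so cos²(θ − 81°) = 0.298 / 0.375 = 0.7947.
θ − 81° = arccos(√0.7947) = 26.9°, giving θ ≈ 81 + 26.9 = 107.9°.

θ ≈ 108°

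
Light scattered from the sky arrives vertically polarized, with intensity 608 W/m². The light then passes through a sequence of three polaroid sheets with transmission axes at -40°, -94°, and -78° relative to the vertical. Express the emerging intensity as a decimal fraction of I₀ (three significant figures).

I₁ = 608 W/m² · cos²(40°) = 356.8 W/m².
I₂ = I₁ · cos²(54°) = 356.8 · 0.3455 = 123.3 W/m².
I₃ = I₂ · cos²(16°) = 123.3 · 0.924 = 113.9 W/m².
Transmitted fraction = 0.1873.

I/I₀ ≈ 0.187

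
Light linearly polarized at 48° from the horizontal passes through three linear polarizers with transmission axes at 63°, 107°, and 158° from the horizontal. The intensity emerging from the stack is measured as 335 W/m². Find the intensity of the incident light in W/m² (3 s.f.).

I₁ = I₀ cos²(63° − 48°) = I₀ cos²(15°) = 0.933 I₀.
I₂ = I₁ cos²(107° − 63°) = 0.933 I₀ · cos²(44°) = 0.4828 I₀.
I₃ = I₂ cos²(158° − 107°) = 0.4828 I₀ · cos²(51°) = 0.1912 I₀.
So 335 W/m² = 0.1912 I₀, giving I₀ = 335/0.1912 = 1752 W/m².

I₀ ≈ 1750 W/m²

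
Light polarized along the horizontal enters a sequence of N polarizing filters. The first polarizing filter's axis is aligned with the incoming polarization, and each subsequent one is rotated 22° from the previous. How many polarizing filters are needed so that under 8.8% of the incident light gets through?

N = 18

First polarizer is aligned with the polarization: full transmission.
Each further stage multiplies by cos²(22°) = 0.8597.
After N polarizers: T = 0.8597^(N−1). Require T < 0.088 ⇒ N−1 > ln(0.088)/ln(0.8597) = 16.07, so N−1 ≥ 17 and N = 18.
Check: N=18 gives T = 0.0765 < 0.088; N=17 gives T = 0.08898.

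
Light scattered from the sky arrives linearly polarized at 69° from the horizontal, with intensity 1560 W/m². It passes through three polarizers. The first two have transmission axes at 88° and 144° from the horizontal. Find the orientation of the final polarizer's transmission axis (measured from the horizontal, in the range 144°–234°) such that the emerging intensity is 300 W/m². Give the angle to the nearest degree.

By Malus's law, I₁ = I₀ cos²(88° − 69°) = I₀ cos²(19°) = 0.894 I₀.
I₂ = I₁ cos²(144° − 88°) = 0.894 I₀ · cos²(56°) = 0.2796 I₀.
Target fraction: 300 / 1560 W/m² = 0.1923 of I₀.
Need I₃/I₀ = 0.1923, so cos²(θ − 144°) = 0.1923 / 0.2796 = 0.6879.
θ − 144° = arccos(√0.6879) = 34.0°, giving θ ≈ 144 + 34.0 = 178.0°.

θ ≈ 178°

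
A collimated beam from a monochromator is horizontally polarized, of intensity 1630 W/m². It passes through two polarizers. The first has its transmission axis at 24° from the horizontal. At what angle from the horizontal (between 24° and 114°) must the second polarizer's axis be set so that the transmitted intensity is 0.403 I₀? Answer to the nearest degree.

θ ≈ 70°

By Malus's law, I₁ = I₀ cos²(24° − 0°) = I₀ cos²(24°) = 0.8346 I₀.
Need I₂/I₀ = 0.403, so cos²(θ − 24°) = 0.403 / 0.8346 = 0.4829.
θ − 24° = arccos(√0.4829) = 46.0°, giving θ ≈ 24 + 46.0 = 70.0°.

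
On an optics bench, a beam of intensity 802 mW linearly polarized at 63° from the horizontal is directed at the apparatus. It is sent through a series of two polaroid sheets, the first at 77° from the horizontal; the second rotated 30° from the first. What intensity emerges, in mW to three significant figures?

I ≈ 566 mW

I₁ = 802 mW · cos²(14°) = 755.1 mW.
I₂ = I₁ · cos²(30°) = 755.1 · 0.75 = 566.3 mW.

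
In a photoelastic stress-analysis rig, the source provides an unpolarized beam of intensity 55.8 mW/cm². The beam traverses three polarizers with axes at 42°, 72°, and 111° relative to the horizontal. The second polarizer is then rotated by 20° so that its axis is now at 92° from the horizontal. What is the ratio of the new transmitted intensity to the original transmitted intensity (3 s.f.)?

I_new/I_old ≈ 0.815

Before rotation:
Unpolarized light through the first polarizer → I₁ = ½ I₀, now polarized at 42°.
I₂ = I₁ cos²(72° − 42°) = 0.5 I₀ · cos²(30°) = 0.375 I₀.
I₃ = I₂ cos²(111° − 72°) = 0.375 I₀ · cos²(39°) = 0.2265 I₀.
After rotation:
Unpolarized light through the first polarizer → I₁ = ½ I₀, now polarized at 42°.
I₂ = I₁ cos²(92° − 42°) = 0.5 I₀ · cos²(50°) = 0.2066 I₀.
I₃ = I₂ cos²(111° − 92°) = 0.2066 I₀ · cos²(19°) = 0.1847 I₀.
Ratio = 0.1847 / 0.2265 = 0.8155.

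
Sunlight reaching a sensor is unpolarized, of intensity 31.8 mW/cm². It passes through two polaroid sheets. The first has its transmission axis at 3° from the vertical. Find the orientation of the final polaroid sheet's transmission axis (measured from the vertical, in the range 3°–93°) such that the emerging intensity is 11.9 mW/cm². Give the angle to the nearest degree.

θ ≈ 33°

Unpolarized light through the first polarizer → I₁ = ½ I₀, now polarized at 3°.
Target fraction: 11.9 / 31.8 mW/cm² = 0.3742 of I₀.
Need I₂/I₀ = 0.3742, so cos²(θ − 3°) = 0.3742 / 0.5 = 0.7484.
θ − 3° = arccos(√0.7484) = 30.1°, giving θ ≈ 3 + 30.1 = 33.1°.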